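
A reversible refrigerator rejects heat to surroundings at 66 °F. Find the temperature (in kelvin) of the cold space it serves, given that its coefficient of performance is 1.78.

T_C ≈ 187 K

T_H = 66 °F → (66 − 32) × 5/9 = 18.89 °C = 292.04 K.
COP_R = T_C/(T_H − T_C) ⇒ T_C = T_H·COP_R/(1 + COP_R) = 292.04 × 1.78/(1 + 1.78) = 187 K.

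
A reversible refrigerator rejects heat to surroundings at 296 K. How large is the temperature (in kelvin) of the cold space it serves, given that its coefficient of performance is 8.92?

COP_R = T_C/(T_H − T_C) ⇒ T_C = T_H·COP_R/(1 + COP_R) = 296.00 × 8.92/(1 + 8.92) = 266.2 K.

T_C ≈ 266.2 K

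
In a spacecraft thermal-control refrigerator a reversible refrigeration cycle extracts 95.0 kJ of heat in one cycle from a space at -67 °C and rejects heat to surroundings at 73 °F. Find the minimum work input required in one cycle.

W_in ≈ 41.4 kJ

T_H = 73 °F → (73 − 32) × 5/9 = 22.78 °C = 295.93 K.
T_C = -67 °C → -67 + 273.15 = 206.15 K.
For a reversible refrigerator, COP_R = T_C/(T_H − T_C) = 206.15/89.78 = 2.2962.
W = Q_C/COP_R = 95.0/2.2962 = 41.4 kJ.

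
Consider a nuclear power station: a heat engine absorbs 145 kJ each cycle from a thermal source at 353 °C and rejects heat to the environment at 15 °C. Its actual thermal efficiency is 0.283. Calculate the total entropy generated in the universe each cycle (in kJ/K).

ΔS_univ ≈ 0.1292 kJ/K

T_H = 353 °C → 353 + 273.15 = 626.15 K.
T_C = 15 °C → 15 + 273.15 = 288.15 K.
W = η·Q_H = 0.283 × 145 = 41.03 kJ, so Q_C = Q_H − W = 104.0 kJ.
Entropy balance on the reservoirs: −Q_H/T_H = -0.2316 kJ/K, +Q_C/T_C = 0.3608 kJ/K.
ΔS_univ = −Q_H/T_H + Q_C/T_C = 0.1292 kJ/K (> 0, since η = 0.283 < η_Carnot = 0.540).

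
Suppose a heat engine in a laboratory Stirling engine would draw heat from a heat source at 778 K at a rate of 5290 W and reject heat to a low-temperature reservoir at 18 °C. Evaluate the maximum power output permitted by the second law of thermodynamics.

Ẇ_max ≈ 3310 W

T_C = 18 °C → 18 + 273.15 = 291.15 K.
The upper bound on efficiency is η_max = 1 − T_C/T_H = 1 − 291.15/778.00 = 0.6258.
W_max = η_max · Q_H = 0.6258 × 5290 = 3310 W.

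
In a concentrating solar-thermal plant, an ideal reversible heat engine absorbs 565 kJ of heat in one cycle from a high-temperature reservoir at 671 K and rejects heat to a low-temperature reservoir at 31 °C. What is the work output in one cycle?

T_C = 31 °C → 31 + 273.15 = 304.15 K.
Carnot efficiency: η = 1 − T_C/T_H = 1 − 304.15/671.00 = 0.5467.
W = η·Q_H = 0.5467 × 565 = 308.9 kJ.

W ≈ 308.9 kJ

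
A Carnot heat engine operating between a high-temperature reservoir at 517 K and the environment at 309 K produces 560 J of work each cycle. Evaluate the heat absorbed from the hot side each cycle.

The Carnot efficiency is η = 1 − T_C/T_H = 1 − 309.00/517.00 = 0.4023.
Q_H = W/η = 560/0.4023 = 1390 J.

Q_H ≈ 1390 J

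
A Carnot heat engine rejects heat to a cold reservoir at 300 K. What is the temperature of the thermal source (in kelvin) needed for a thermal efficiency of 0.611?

From η = 1 − T_C/T_H, solving for T_H gives T_H = T_C/(1 − η) = 300.00/(1 − 0.611) = 771 K.

T_H ≈ 771 K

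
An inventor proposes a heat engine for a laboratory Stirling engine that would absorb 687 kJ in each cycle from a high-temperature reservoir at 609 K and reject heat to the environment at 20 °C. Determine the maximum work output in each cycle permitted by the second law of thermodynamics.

W_max ≈ 356 kJ

T_C = 20 °C → 20 + 273.15 = 293.15 K.
By the Carnot theorem, η_max = 1 − T_C/T_H = 1 − 293.15/609.00 = 0.5186.
W_max = η_max · Q_H = 0.5186 × 687 = 356 kJ.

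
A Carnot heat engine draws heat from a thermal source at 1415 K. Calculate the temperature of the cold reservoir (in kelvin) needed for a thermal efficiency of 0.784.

From η = 1 − T_C/T_H, T_C = T_H·(1 − η) = 1415.00 × (1 − 0.784) = 306 K.

T_C ≈ 306 K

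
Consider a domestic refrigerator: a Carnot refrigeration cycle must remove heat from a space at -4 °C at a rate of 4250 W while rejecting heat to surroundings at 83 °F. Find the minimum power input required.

T_H = 83 °F → (83 − 32) × 5/9 = 28.33 °C = 301.48 K.
T_C = -4 °C → -4 + 273.15 = 269.15 K.
For a reversible refrigerator, COP_R = T_C/(T_H − T_C) = 269.15/32.33 = 8.3242.
W = Q_C/COP_R = 4250/8.3242 = 511 W.

Ẇ_in ≈ 511 W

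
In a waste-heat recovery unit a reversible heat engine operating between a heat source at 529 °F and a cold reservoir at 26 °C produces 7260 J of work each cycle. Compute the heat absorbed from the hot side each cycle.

Q_H ≈ 15940 J

T_H = 529 °F → (529 − 32) × 5/9 = 276.11 °C = 549.26 K.
T_C = 26 °C → 26 + 273.15 = 299.15 K.
η_rev = 1 − T_C/T_H = 1 − 299.15/549.26 = 0.4554.
Q_H = W/η = 7260/0.4554 = 15940 J.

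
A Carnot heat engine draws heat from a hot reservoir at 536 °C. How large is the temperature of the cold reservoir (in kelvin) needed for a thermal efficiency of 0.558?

T_C ≈ 358 K

T_H = 536 °C → 536 + 273.15 = 809.15 K.
From η = 1 − T_C/T_H, T_C = T_H·(1 − η) = 809.15 × (1 − 0.558) = 358 K.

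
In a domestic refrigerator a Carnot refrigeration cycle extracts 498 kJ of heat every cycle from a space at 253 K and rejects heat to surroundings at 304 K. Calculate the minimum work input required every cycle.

For a reversible refrigerator, COP_R = T_C/(T_H − T_C) = 253.00/51.00 = 4.9608.
W = Q_C/COP_R = 498/4.9608 = 100 kJ.

W_in ≈ 100 kJ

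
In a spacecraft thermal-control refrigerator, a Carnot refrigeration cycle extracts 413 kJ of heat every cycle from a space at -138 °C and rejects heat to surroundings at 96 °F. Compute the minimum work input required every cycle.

W_in ≈ 530 kJ

T_H = 96 °F → (96 − 32) × 5/9 = 35.56 °C = 308.71 K.
T_C = -138 °C → -138 + 273.15 = 135.15 K.
The reversible coefficient of performance is COP_R = T_C/(T_H − T_C) = 135.15/173.56 = 0.7787.
W = Q_C/COP_R = 413/0.7787 = 530 kJ.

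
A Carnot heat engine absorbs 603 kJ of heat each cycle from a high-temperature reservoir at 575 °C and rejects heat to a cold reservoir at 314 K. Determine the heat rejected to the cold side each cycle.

Q_C ≈ 223.2 kJ

T_H = 575 °C → 575 + 273.15 = 848.15 K.
The Carnot efficiency is η = 1 − T_C/T_H = 1 − 314.00/848.15 = 0.6298.
For a reversible cycle Q_C/Q_H = T_C/T_H, so Q_C = 603 × 314.00/848.15 = 223.2 kJ.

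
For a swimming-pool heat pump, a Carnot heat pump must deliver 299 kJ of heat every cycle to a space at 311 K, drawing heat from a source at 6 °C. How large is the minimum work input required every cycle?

T_C = 6 °C → 6 + 273.15 = 279.15 K.
COP_HP = T_H/(T_H − T_C) = 311.00/31.85 = 9.7645.
W = Q_H/COP_HP = 299/9.7645 = 30.6 kJ.

W_in ≈ 30.6 kJ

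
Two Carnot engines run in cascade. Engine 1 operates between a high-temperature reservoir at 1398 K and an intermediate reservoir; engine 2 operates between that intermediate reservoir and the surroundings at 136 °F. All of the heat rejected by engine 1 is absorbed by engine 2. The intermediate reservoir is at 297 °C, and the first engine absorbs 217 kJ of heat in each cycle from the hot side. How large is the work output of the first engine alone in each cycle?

T_C = 136 °F → (136 − 32) × 5/9 = 57.78 °C = 330.93 K.
T_m = 297 °C → 297 + 273.15 = 570.15 K.
First-stage efficiency η₁ = 1 − T_m/T_H = 1 − 570.15/1398.00 = 0.5922.
W₁ = η₁·Q_H = 0.5922 × 217 = 129 kJ.

W₁ ≈ 129 kJ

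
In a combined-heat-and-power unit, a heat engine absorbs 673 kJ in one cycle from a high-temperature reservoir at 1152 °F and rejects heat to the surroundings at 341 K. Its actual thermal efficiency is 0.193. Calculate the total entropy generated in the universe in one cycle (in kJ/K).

T_H = 1152 °F → (1152 − 32) × 5/9 = 622.22 °C = 895.37 K.
W = η·Q_H = 0.193 × 673 = 129.9 kJ, so Q_C = Q_H − W = 543.1 kJ.
The hot reservoir loses entropy Q_H/T_H = 673/895.37 = 0.7516 kJ/K; the cold reservoir gains Q_C/T_C = 543.1/341.00 = 1.593 kJ/K.
ΔS_univ = −Q_H/T_H + Q_C/T_C = 0.8411 kJ/K (> 0, since η = 0.193 < η_Carnot = 0.619).

ΔS_univ ≈ 0.8411 kJ/K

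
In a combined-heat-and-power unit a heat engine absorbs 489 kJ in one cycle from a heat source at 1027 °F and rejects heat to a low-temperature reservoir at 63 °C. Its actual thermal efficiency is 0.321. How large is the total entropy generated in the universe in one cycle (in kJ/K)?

ΔS_univ ≈ 0.3957 kJ/K

T_H = 1027 °F → (1027 − 32) × 5/9 = 552.78 °C = 825.93 K.
T_C = 63 °C → 63 + 273.15 = 336.15 K.
W = η·Q_H = 0.321 × 489 = 157.0 kJ, so Q_C = Q_H − W = 332.0 kJ.
Entropy balance on the reservoirs: −Q_H/T_H = -0.5921 kJ/K, +Q_C/T_C = 0.9877 kJ/K.
ΔS_univ = −Q_H/T_H + Q_C/T_C = 0.3957 kJ/K (> 0, since η = 0.321 < η_Carnot = 0.593).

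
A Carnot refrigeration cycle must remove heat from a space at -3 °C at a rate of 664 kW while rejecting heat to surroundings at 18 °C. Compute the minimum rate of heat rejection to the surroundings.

T_H = 18 °C → 18 + 273.15 = 291.15 K.
T_C = -3 °C → -3 + 273.15 = 270.15 K.
For a reversible cycle Q_H/Q_C = T_H/T_C, so Q_H = Q_C·T_H/T_C = 664 × 291.15/270.15 = 716 kW.

Q̇_H ≈ 716 kW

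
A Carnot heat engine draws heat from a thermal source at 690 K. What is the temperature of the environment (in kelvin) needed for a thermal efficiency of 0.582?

T_C ≈ 288 K

From η = 1 − T_C/T_H, T_C = T_H·(1 − η) = 690.00 × (1 − 0.582) = 288 K.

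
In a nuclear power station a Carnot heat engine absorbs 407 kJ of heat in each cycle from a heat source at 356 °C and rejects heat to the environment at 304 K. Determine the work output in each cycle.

W ≈ 210 kJ

T_H = 356 °C → 356 + 273.15 = 629.15 K.
For a reversible engine, η = 1 − T_C/T_H = 1 − 304.00/629.15 = 0.5168.
W = η·Q_H = 0.5168 × 407 = 210 kJ.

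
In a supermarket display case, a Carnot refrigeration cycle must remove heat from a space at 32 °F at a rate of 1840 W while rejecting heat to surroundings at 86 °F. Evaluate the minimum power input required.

T_H = 86 °F → (86 − 32) × 5/9 = 30.00 °C = 303.15 K.
T_C = 32 °F → (32 − 32) × 5/9 = 0.00 °C = 273.15 K.
COP_R = T_C/(T_H − T_C) = 273.15/30.00 = 9.1050.
W = Q_C/COP_R = 1840/9.1050 = 202.1 W.

Ẇ_in ≈ 202.1 W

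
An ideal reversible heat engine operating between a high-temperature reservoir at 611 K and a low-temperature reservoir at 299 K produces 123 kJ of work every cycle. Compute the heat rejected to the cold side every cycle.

Q_C ≈ 118 kJ

For a reversible engine, η = 1 − T_C/T_H = 1 − 299.00/611.00 = 0.5106.
Since Q_C/Q_H = T_C/T_H and Q_H = W/η, Q_C = W·T_C/(T_H − T_C) = 123 × 299.00/312.00 = 118 kJ.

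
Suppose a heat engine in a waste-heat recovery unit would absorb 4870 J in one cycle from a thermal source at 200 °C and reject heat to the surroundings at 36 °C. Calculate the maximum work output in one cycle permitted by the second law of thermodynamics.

W_max ≈ 1690 J

T_H = 200 °C → 200 + 273.15 = 473.15 K.
T_C = 36 °C → 36 + 273.15 = 309.15 K.
The second-law ceiling is the Carnot efficiency, η_max = 1 − T_C/T_H = 1 − 309.15/473.15 = 0.3466.
W_max = η_max · Q_H = 0.3466 × 4870 = 1690 J.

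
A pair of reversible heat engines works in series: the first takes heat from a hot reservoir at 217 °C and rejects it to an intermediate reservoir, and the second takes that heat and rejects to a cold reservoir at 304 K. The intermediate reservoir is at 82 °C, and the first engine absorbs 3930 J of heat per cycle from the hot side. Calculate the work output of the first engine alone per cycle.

W₁ ≈ 1082 J

T_H = 217 °C → 217 + 273.15 = 490.15 K.
T_m = 82 °C → 82 + 273.15 = 355.15 K.
First-stage efficiency η₁ = 1 − T_m/T_H = 1 − 355.15/490.15 = 0.2754.
W₁ = η₁·Q_H = 0.2754 × 3930 = 1082 J.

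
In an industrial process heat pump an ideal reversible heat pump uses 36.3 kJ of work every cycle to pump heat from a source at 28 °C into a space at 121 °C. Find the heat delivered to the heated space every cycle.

T_H = 121 °C → 121 + 273.15 = 394.15 K.
T_C = 28 °C → 28 + 273.15 = 301.15 K.
Reversible heating COP: COP_HP = T_H/(T_H − T_C) = 394.15/93.00 = 4.2382.
Q_H = COP_HP · W = 4.2382 × 36.3 = 154 kJ.

Q_H ≈ 154 kJ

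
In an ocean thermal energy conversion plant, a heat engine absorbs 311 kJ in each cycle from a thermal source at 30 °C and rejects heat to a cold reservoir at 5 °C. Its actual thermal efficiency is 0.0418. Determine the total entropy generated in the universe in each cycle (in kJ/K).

T_H = 30 °C → 30 + 273.15 = 303.15 K.
T_C = 5 °C → 5 + 273.15 = 278.15 K.
W = η·Q_H = 0.0418 × 311 = 13.00 kJ, so Q_C = Q_H − W = 298.0 kJ.
Reservoir entropy changes: ΔS_H = −Q_H/T_H = −311/303.15 = -1.026 kJ/K and ΔS_C = +Q_C/T_C = 298.0/278.15 = 1.071 kJ/K.
ΔS_univ = −Q_H/T_H + Q_C/T_C = 0.04547 kJ/K (> 0, since η = 0.0418 < η_Carnot = 0.082).

ΔS_univ ≈ 0.04547 kJ/K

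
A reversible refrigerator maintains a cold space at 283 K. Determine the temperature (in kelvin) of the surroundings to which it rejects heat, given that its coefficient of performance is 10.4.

COP_R = T_C/(T_H − T_C) ⇒ T_H = T_C·(1 + 1/COP_R) = 283.00 × (1 + 1/10.4) = 310.2 K.

T_H ≈ 310.2 K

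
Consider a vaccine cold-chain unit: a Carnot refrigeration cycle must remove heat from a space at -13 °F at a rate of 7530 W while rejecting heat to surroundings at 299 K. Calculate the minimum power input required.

T_C = -13 °F → (-13 − 32) × 5/9 = -25.00 °C = 248.15 K.
COP_R = T_C/(T_H − T_C) = 248.15/50.85 = 4.8800.
W = Q_C/COP_R = 7530/4.8800 = 1543 W.

Ẇ_in ≈ 1543 W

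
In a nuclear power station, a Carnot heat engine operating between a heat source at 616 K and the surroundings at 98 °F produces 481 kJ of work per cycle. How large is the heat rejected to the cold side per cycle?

Q_C ≈ 486.7 kJ

T_C = 98 °F → (98 − 32) × 5/9 = 36.67 °C = 309.82 K.
η_rev = 1 − T_C/T_H = 1 − 309.82/616.00 = 0.4971.
Since Q_C/Q_H = T_C/T_H and Q_H = W/η, Q_C = W·T_C/(T_H − T_C) = 481 × 309.82/306.18 = 486.7 kJ.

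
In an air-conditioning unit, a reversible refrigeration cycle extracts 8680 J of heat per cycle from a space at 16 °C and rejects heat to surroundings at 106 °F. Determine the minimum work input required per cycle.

T_H = 106 °F → (106 − 32) × 5/9 = 41.11 °C = 314.26 K.
T_C = 16 °C → 16 + 273.15 = 289.15 K.
The reversible coefficient of performance is COP_R = T_C/(T_H − T_C) = 289.15/25.11 = 11.5148.
W = Q_C/COP_R = 8680/11.5148 = 754 J.

W_in ≈ 754 J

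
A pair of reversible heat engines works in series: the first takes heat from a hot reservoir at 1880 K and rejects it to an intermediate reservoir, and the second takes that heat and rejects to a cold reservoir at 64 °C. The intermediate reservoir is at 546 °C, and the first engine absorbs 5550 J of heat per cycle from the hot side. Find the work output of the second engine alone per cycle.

T_C = 64 °C → 64 + 273.15 = 337.15 K.
T_m = 546 °C → 546 + 273.15 = 819.15 K.
Heat entering the second stage: Q_m = Q_H·(T_m/T_H) = 5550 × 819.15/1880.00 = 2420 J.
Second-stage efficiency η₂ = 1 − T_C/T_m = 1 − 337.15/819.15 = 0.5884, so W₂ = η₂·Q_m = 1420 J.

W₂ ≈ 1420 J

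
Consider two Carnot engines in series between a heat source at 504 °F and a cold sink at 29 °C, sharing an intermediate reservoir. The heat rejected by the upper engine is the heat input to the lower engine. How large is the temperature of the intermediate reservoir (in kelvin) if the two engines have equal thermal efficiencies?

T_H = 504 °F → (504 − 32) × 5/9 = 262.22 °C = 535.37 K.
T_C = 29 °C → 29 + 273.15 = 302.15 K.
Equal efficiencies require 1 − T_m/T_H = 1 − T_C/T_m, i.e. T_m/T_H = T_C/T_m, so T_m = √(T_H·T_C) = √(535.37 × 302.15) = 402 K.

T_m ≈ 402 K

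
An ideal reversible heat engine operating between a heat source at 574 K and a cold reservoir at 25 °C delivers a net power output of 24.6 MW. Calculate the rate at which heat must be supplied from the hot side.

T_C = 25 °C → 25 + 273.15 = 298.15 K.
For a reversible engine, η = 1 − T_C/T_H = 1 − 298.15/574.00 = 0.4806.
Q_H = W/η = 24.6/0.4806 = 51.2 MW.

Q̇_H ≈ 51.2 MW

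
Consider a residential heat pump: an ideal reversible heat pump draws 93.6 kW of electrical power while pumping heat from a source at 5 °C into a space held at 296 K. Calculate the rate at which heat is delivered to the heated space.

Q̇_H ≈ 1552 kW

T_C = 5 °C → 5 + 273.15 = 278.15 K.
For a reversible heat pump, COP_HP = T_H/(T_H − T_C) = 296.00/17.85 = 16.5826.
Q_H = COP_HP · W = 16.5826 × 93.6 = 1552 kW.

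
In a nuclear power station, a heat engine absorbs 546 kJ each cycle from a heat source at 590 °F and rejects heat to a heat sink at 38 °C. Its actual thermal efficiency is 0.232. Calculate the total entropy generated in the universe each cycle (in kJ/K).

T_H = 590 °F → (590 − 32) × 5/9 = 310.00 °C = 583.15 K.
T_C = 38 °C → 38 + 273.15 = 311.15 K.
W = η·Q_H = 0.232 × 546 = 126.7 kJ, so Q_C = Q_H − W = 419.3 kJ.
Entropy balance on the reservoirs: −Q_H/T_H = -0.9363 kJ/K, +Q_C/T_C = 1.348 kJ/K.
ΔS_univ = −Q_H/T_H + Q_C/T_C = 0.411 kJ/K (> 0, since η = 0.232 < η_Carnot = 0.466).

ΔS_univ ≈ 0.411 kJ/K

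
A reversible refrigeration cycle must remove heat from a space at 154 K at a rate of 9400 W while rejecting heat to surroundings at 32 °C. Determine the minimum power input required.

Ẇ_in ≈ 9226 W

T_H = 32 °C → 32 + 273.15 = 305.15 K.
Carnot COP: COP_R = T_C/(T_H − T_C) = 154.00/151.15 = 1.0189.
W = Q_C/COP_R = 9400/1.0189 = 9226 W.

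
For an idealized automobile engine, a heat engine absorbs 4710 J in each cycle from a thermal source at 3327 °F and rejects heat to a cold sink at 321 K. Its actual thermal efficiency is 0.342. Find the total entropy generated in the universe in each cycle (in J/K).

T_H = 3327 °F → (3327 − 32) × 5/9 = 1830.56 °C = 2103.71 K.
W = η·Q_H = 0.342 × 4710 = 1611 J, so Q_C = Q_H − W = 3099 J.
Entropy balance on the reservoirs: −Q_H/T_H = -2.239 J/K, +Q_C/T_C = 9.655 J/K.
ΔS_univ = −Q_H/T_H + Q_C/T_C = 7.42 J/K (> 0, since η = 0.342 < η_Carnot = 0.847).

ΔS_univ ≈ 7.42 J/K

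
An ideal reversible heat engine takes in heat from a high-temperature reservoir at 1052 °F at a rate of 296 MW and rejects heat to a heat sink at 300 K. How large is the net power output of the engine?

Ẇ ≈ 190.3 MW

T_H = 1052 °F → (1052 − 32) × 5/9 = 566.67 °C = 839.82 K.
Since the cycle is reversible, η = 1 − T_C/T_H = 1 − 300.00/839.82 = 0.6428.
W = η·Q_H = 0.6428 × 296 = 190.3 MW.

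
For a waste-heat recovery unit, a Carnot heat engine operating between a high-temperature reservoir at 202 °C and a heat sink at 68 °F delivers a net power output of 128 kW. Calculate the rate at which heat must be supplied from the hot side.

Q̇_H ≈ 334 kW

T_H = 202 °C → 202 + 273.15 = 475.15 K.
T_C = 68 °F → (68 − 32) × 5/9 = 20.00 °C = 293.15 K.
Since the cycle is reversible, η = 1 − T_C/T_H = 1 − 293.15/475.15 = 0.3830.
Q_H = W/η = 128/0.3830 = 334 kW.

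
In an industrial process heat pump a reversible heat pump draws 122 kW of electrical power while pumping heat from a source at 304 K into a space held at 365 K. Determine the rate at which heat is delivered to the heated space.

For a reversible heat pump, COP_HP = T_H/(T_H − T_C) = 365.00/61.00 = 5.9836.
Q_H = COP_HP · W = 5.9836 × 122 = 730 kW.

Q̇_H ≈ 730 kW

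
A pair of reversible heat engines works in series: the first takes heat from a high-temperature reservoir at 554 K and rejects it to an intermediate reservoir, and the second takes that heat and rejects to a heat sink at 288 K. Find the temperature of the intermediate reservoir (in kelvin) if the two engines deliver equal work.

T_m ≈ 421.0 K

For reversible stages Q_m = Q_H·(T_m/T_H). Setting W₁ = Q_H(1 − T_m/T_H) equal to W₂ = Q_m(1 − T_C/T_m) = Q_H·(T_m − T_C)/T_H gives T_H − T_m = T_m − T_C, so T_m = (T_H + T_C)/2 = (554.00 + 288.00)/2 = 421.0 K.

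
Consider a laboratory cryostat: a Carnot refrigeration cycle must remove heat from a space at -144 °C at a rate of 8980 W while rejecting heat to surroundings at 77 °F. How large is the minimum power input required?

Ẇ_in ≈ 11750 W

T_H = 77 °F → (77 − 32) × 5/9 = 25.00 °C = 298.15 K.
T_C = -144 °C → -144 + 273.15 = 129.15 K.
COP_R = T_C/(T_H − T_C) = 129.15/169.00 = 0.7642.
W = Q_C/COP_R = 8980/0.7642 = 11750 W.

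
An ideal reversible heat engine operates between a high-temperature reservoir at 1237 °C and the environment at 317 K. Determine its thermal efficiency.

T_H = 1237 °C → 1237 + 273.15 = 1510.15 K.
Carnot efficiency: η = 1 − T_C/T_H = 1 − 317.00/1510.15 = 0.7901.

η ≈ 0.7901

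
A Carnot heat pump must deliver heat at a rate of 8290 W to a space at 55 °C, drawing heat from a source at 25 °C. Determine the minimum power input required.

Ẇ_in ≈ 758 W

T_H = 55 °C → 55 + 273.15 = 328.15 K.
T_C = 25 °C → 25 + 273.15 = 298.15 K.
COP_HP = T_H/(T_H − T_C) = 328.15/30.00 = 10.9383.
W = Q_H/COP_HP = 8290/10.9383 = 758 W.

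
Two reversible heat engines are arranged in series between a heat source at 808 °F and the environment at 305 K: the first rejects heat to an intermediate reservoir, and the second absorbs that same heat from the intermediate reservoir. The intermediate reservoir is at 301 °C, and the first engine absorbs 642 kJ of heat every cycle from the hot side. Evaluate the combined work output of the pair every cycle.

W_total ≈ 364 kJ

T_H = 808 °F → (808 − 32) × 5/9 = 431.11 °C = 704.26 K.
Two reversible stages in series are equivalent to a single Carnot engine between T_H and T_C, so η_total = 1 − T_C/T_H = 1 − 305.00/704.26 = 0.5669.
W_total = η_total · Q_H = 0.5669 × 642 = 364 kJ.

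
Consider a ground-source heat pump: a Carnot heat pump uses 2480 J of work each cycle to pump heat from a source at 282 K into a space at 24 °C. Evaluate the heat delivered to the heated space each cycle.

Q_H ≈ 48600 J

T_H = 24 °C → 24 + 273.15 = 297.15 K.
Reversible heating COP: COP_HP = T_H/(T_H − T_C) = 297.15/15.15 = 19.6139.
Q_H = COP_HP · W = 19.6139 × 2480 = 48600 J.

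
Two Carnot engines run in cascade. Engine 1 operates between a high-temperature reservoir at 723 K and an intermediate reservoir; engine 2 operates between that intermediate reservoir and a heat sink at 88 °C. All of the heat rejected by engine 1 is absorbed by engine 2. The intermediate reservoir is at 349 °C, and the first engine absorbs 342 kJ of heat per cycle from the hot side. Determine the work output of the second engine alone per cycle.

W₂ ≈ 123.5 kJ

T_C = 88 °C → 88 + 273.15 = 361.15 K.
T_m = 349 °C → 349 + 273.15 = 622.15 K.
Heat entering the second stage: Q_m = Q_H·(T_m/T_H) = 342 × 622.15/723.00 = 294.3 kJ.
Second-stage efficiency η₂ = 1 − T_C/T_m = 1 − 361.15/622.15 = 0.4195, so W₂ = η₂·Q_m = 123.5 kJ.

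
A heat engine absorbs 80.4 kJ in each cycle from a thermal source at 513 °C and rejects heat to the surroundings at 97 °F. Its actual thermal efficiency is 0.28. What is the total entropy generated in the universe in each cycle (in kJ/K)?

T_H = 513 °C → 513 + 273.15 = 786.15 K.
T_C = 97 °F → (97 − 32) × 5/9 = 36.11 °C = 309.26 K.
W = η·Q_H = 0.28 × 80.4 = 22.51 kJ, so Q_C = Q_H − W = 57.89 kJ.
Reservoir entropy changes: ΔS_H = −Q_H/T_H = −80.4/786.15 = -0.1023 kJ/K and ΔS_C = +Q_C/T_C = 57.89/309.26 = 0.1872 kJ/K.
ΔS_univ = −Q_H/T_H + Q_C/T_C = 0.08491 kJ/K (> 0, since η = 0.28 < η_Carnot = 0.607).

ΔS_univ ≈ 0.08491 kJ/K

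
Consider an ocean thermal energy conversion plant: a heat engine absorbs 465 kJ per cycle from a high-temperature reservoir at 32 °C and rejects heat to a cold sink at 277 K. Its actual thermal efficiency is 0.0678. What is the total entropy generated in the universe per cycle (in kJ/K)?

T_H = 32 °C → 32 + 273.15 = 305.15 K.
W = η·Q_H = 0.0678 × 465 = 31.53 kJ, so Q_C = Q_H − W = 433.5 kJ.
Reservoir entropy changes: ΔS_H = −Q_H/T_H = −465/305.15 = -1.524 kJ/K and ΔS_C = +Q_C/T_C = 433.5/277.00 = 1.565 kJ/K.
ΔS_univ = −Q_H/T_H + Q_C/T_C = 0.0410 kJ/K (> 0, since η = 0.0678 < η_Carnot = 0.092).

ΔS_univ ≈ 0.0410 kJ/K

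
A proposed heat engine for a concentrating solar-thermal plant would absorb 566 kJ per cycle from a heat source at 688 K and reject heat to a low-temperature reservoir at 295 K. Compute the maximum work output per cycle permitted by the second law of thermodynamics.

By the Carnot theorem, η_max = 1 − T_C/T_H = 1 − 295.00/688.00 = 0.5712.
W_max = η_max · Q_H = 0.5712 × 566 = 323 kJ.

W_max ≈ 323 kJ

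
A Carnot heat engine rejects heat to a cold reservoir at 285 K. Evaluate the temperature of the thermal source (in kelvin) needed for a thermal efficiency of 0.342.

From η = 1 − T_C/T_H, solving for T_H gives T_H = T_C/(1 − η) = 285.00/(1 − 0.342) = 433 K.

T_H ≈ 433 K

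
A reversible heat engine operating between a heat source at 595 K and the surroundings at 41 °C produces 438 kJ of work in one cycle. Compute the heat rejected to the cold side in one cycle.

T_C = 41 °C → 41 + 273.15 = 314.15 K.
The Carnot efficiency is η = 1 − T_C/T_H = 1 − 314.15/595.00 = 0.4720.
Since Q_C/Q_H = T_C/T_H and Q_H = W/η, Q_C = W·T_C/(T_H − T_C) = 438 × 314.15/280.85 = 489.9 kJ.

Q_C ≈ 489.9 kJ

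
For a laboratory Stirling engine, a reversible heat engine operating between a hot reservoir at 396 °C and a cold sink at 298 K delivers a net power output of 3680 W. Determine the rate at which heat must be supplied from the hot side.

T_H = 396 °C → 396 + 273.15 = 669.15 K.
η_rev = 1 − T_C/T_H = 1 − 298.00/669.15 = 0.5547.
Q_H = W/η = 3680/0.5547 = 6635 W.

Q̇_H ≈ 6635 W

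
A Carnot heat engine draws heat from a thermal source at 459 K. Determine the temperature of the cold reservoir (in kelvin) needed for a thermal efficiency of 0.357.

From η = 1 − T_C/T_H, T_C = T_H·(1 − η) = 459.00 × (1 − 0.357) = 295 K.

T_C ≈ 295 K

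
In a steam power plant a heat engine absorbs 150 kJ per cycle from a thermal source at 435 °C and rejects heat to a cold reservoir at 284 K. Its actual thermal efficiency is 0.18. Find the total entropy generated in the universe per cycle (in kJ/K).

ΔS_univ ≈ 0.2213 kJ/K

T_H = 435 °C → 435 + 273.15 = 708.15 K.
W = η·Q_H = 0.18 × 150 = 27.00 kJ, so Q_C = Q_H − W = 123.0 kJ.
Entropy balance on the reservoirs: −Q_H/T_H = -0.2118 kJ/K, +Q_C/T_C = 0.4331 kJ/K.
ΔS_univ = −Q_H/T_H + Q_C/T_C = 0.2213 kJ/K (> 0, since η = 0.18 < η_Carnot = 0.599).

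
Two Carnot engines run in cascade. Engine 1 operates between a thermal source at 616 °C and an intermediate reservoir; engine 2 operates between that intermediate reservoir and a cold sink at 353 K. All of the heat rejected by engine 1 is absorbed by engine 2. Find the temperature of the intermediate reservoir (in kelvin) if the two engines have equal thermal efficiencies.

T_m ≈ 560 K

T_H = 616 °C → 616 + 273.15 = 889.15 K.
Equal efficiencies require 1 − T_m/T_H = 1 − T_C/T_m, i.e. T_m/T_H = T_C/T_m, so T_m = √(T_H·T_C) = √(889.15 × 353.00) = 560 K.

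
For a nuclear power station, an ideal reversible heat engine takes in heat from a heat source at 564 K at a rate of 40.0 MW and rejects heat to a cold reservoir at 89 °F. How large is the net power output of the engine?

Ẇ ≈ 18.4 MW

T_C = 89 °F → (89 − 32) × 5/9 = 31.67 °C = 304.82 K.
The Carnot efficiency is η = 1 − T_C/T_H = 1 − 304.82/564.00 = 0.4595.
W = η·Q_H = 0.4595 × 40.0 = 18.4 MW.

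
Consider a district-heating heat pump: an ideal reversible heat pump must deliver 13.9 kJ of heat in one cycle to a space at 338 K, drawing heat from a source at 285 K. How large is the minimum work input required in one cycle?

For a reversible heat pump, COP_HP = T_H/(T_H − T_C) = 338.00/53.00 = 6.3774.
W = Q_H/COP_HP = 13.9/6.3774 = 2.18 kJ.

W_in ≈ 2.18 kJ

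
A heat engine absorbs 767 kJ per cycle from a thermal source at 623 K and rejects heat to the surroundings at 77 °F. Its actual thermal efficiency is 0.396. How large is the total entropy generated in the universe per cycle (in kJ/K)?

T_C = 77 °F → (77 − 32) × 5/9 = 25.00 °C = 298.15 K.
W = η·Q_H = 0.396 × 767 = 303.7 kJ, so Q_C = Q_H − W = 463.3 kJ.
Entropy balance on the reservoirs: −Q_H/T_H = -1.231 kJ/K, +Q_C/T_C = 1.554 kJ/K.
ΔS_univ = −Q_H/T_H + Q_C/T_C = 0.323 kJ/K (> 0, since η = 0.396 < η_Carnot = 0.521).

ΔS_univ ≈ 0.323 kJ/K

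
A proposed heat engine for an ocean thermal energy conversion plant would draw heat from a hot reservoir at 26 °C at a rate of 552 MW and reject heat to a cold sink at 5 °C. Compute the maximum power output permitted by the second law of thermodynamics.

T_H = 26 °C → 26 + 273.15 = 299.15 K.
T_C = 5 °C → 5 + 273.15 = 278.15 K.
The second-law ceiling is the Carnot efficiency, η_max = 1 − T_C/T_H = 1 − 278.15/299.15 = 0.0702.
W_max = η_max · Q_H = 0.0702 × 552 = 38.7 MW.

Ẇ_max ≈ 38.7 MW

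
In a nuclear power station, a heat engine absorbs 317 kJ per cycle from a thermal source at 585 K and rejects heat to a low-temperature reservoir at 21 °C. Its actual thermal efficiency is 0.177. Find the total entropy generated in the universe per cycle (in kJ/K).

ΔS_univ ≈ 0.345 kJ/K

T_C = 21 °C → 21 + 273.15 = 294.15 K.
W = η·Q_H = 0.177 × 317 = 56.11 kJ, so Q_C = Q_H − W = 260.9 kJ.
Reservoir entropy changes: ΔS_H = −Q_H/T_H = −317/585.00 = -0.5419 kJ/K and ΔS_C = +Q_C/T_C = 260.9/294.15 = 0.8869 kJ/K.
ΔS_univ = −Q_H/T_H + Q_C/T_C = 0.345 kJ/K (> 0, since η = 0.177 < η_Carnot = 0.497).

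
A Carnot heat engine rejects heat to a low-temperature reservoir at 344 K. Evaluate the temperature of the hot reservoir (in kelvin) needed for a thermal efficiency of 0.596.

From η = 1 − T_C/T_H, solving for T_H gives T_H = T_C/(1 − η) = 344.00/(1 − 0.596) = 851.5 K.

T_H ≈ 851.5 K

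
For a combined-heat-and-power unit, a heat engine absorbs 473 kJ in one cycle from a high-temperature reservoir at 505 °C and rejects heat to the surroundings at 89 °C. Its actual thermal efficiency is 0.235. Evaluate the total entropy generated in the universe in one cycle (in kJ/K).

ΔS_univ ≈ 0.3913 kJ/K

T_H = 505 °C → 505 + 273.15 = 778.15 K.
T_C = 89 °C → 89 + 273.15 = 362.15 K.
W = η·Q_H = 0.235 × 473 = 111.2 kJ, so Q_C = Q_H − W = 361.8 kJ.
The hot reservoir loses entropy Q_H/T_H = 473/778.15 = 0.6079 kJ/K; the cold reservoir gains Q_C/T_C = 361.8/362.15 = 0.9992 kJ/K.
ΔS_univ = −Q_H/T_H + Q_C/T_C = 0.3913 kJ/K (> 0, since η = 0.235 < η_Carnot = 0.535).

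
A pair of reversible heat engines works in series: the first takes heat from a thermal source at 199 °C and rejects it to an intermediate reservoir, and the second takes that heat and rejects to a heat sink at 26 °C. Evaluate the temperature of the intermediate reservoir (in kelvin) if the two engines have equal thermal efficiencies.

T_m ≈ 376 K

T_H = 199 °C → 199 + 273.15 = 472.15 K.
T_C = 26 °C → 26 + 273.15 = 299.15 K.
Equal efficiencies require 1 − T_m/T_H = 1 − T_C/T_m, i.e. T_m/T_H = T_C/T_m, so T_m = √(T_H·T_C) = √(472.15 × 299.15) = 376 K.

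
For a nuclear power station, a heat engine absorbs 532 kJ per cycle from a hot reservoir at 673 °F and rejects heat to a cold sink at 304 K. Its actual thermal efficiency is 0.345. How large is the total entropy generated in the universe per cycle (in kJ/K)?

T_H = 673 °F → (673 − 32) × 5/9 = 356.11 °C = 629.26 K.
W = η·Q_H = 0.345 × 532 = 183.5 kJ, so Q_C = Q_H − W = 348.5 kJ.
Reservoir entropy changes: ΔS_H = −Q_H/T_H = −532/629.26 = -0.8454 kJ/K and ΔS_C = +Q_C/T_C = 348.5/304.00 = 1.146 kJ/K.
ΔS_univ = −Q_H/T_H + Q_C/T_C = 0.301 kJ/K (> 0, since η = 0.345 < η_Carnot = 0.517).

ΔS_univ ≈ 0.301 kJ/K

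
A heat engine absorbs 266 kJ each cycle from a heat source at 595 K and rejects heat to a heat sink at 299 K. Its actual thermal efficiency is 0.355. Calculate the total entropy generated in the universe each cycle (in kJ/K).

ΔS_univ ≈ 0.127 kJ/K

W = η·Q_H = 0.355 × 266 = 94.43 kJ, so Q_C = Q_H − W = 171.6 kJ.
Entropy balance on the reservoirs: −Q_H/T_H = -0.4471 kJ/K, +Q_C/T_C = 0.5738 kJ/K.
ΔS_univ = −Q_H/T_H + Q_C/T_C = 0.127 kJ/K (> 0, since η = 0.355 < η_Carnot = 0.497).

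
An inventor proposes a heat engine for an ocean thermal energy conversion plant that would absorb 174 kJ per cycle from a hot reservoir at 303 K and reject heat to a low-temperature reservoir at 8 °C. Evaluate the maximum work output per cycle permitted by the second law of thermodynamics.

T_C = 8 °C → 8 + 273.15 = 281.15 K.
The second-law ceiling is the Carnot efficiency, η_max = 1 − T_C/T_H = 1 − 281.15/303.00 = 0.0721.
W_max = η_max · Q_H = 0.0721 × 174 = 12.55 kJ.

W_max ≈ 12.55 kJ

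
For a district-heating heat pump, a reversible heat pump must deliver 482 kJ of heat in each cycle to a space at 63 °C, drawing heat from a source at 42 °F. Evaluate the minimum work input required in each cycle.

T_H = 63 °C → 63 + 273.15 = 336.15 K.
T_C = 42 °F → (42 − 32) × 5/9 = 5.56 °C = 278.71 K.
COP_HP = T_H/(T_H − T_C) = 336.15/57.44 = 5.8517.
W = Q_H/COP_HP = 482/5.8517 = 82.4 kJ.

W_in ≈ 82.4 kJ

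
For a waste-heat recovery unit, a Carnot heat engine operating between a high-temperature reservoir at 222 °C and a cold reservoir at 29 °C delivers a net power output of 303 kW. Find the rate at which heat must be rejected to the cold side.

T_H = 222 °C → 222 + 273.15 = 495.15 K.
T_C = 29 °C → 29 + 273.15 = 302.15 K.
Since the cycle is reversible, η = 1 − T_C/T_H = 1 − 302.15/495.15 = 0.3898.
Since Q_C/Q_H = T_C/T_H and Q_H = W/η, Q_C = W·T_C/(T_H − T_C) = 303 × 302.15/193.00 = 474 kW.

Q̇_C ≈ 474 kW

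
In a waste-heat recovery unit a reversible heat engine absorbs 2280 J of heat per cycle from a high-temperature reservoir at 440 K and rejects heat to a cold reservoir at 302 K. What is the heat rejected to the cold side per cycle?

Q_C ≈ 1560 J

The Carnot efficiency is η = 1 − T_C/T_H = 1 − 302.00/440.00 = 0.3136.
For a reversible cycle Q_C/Q_H = T_C/T_H, so Q_C = 2280 × 302.00/440.00 = 1560 J.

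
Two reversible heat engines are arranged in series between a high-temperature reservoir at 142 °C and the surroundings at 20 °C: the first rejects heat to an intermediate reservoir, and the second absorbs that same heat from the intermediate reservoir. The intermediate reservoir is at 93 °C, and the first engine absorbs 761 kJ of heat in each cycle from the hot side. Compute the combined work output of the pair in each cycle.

W_total ≈ 224 kJ

T_H = 142 °C → 142 + 273.15 = 415.15 K.
T_C = 20 °C → 20 + 273.15 = 293.15 K.
Two reversible stages in series are equivalent to a single Carnot engine between T_H and T_C, so η_total = 1 − T_C/T_H = 1 − 293.15/415.15 = 0.2939.
W_total = η_total · Q_H = 0.2939 × 761 = 224 kJ.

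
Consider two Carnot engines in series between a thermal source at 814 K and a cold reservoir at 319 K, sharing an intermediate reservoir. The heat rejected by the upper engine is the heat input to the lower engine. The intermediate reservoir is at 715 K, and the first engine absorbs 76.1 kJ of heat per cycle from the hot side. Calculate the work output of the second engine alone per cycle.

Heat entering the second stage: Q_m = Q_H·(T_m/T_H) = 76.1 × 715.00/814.00 = 66.84 kJ.
Second-stage efficiency η₂ = 1 − T_C/T_m = 1 − 319.00/715.00 = 0.5538, so W₂ = η₂·Q_m = 37.02 kJ.

W₂ ≈ 37.02 kJ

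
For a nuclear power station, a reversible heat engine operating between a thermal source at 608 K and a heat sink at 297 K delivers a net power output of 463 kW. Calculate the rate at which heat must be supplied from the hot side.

For a reversible engine, η = 1 − T_C/T_H = 1 − 297.00/608.00 = 0.5115.
Q_H = W/η = 463/0.5115 = 905 kW.

Q̇_H ≈ 905 kW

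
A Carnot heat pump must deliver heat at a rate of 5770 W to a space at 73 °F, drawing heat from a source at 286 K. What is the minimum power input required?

T_H = 73 °F → (73 − 32) × 5/9 = 22.78 °C = 295.93 K.
Reversible heating COP: COP_HP = T_H/(T_H − T_C) = 295.93/9.93 = 29.8081.
W = Q_H/COP_HP = 5770/29.8081 = 194 W.

Ẇ_in ≈ 194 W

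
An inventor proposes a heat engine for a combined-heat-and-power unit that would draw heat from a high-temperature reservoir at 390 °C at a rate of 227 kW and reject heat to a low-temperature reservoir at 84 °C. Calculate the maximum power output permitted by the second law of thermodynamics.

T_H = 390 °C → 390 + 273.15 = 663.15 K.
T_C = 84 °C → 84 + 273.15 = 357.15 K.
The upper bound on efficiency is η_max = 1 − T_C/T_H = 1 − 357.15/663.15 = 0.4614.
W_max = η_max · Q_H = 0.4614 × 227 = 105 kW.

Ẇ_max ≈ 105 kW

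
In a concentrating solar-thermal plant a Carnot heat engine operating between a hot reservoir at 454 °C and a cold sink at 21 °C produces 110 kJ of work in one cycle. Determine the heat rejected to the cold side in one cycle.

Q_C ≈ 74.73 kJ

T_H = 454 °C → 454 + 273.15 = 727.15 K.
T_C = 21 °C → 21 + 273.15 = 294.15 K.
η_rev = 1 − T_C/T_H = 1 − 294.15/727.15 = 0.5955.
Since Q_C/Q_H = T_C/T_H and Q_H = W/η, Q_C = W·T_C/(T_H − T_C) = 110 × 294.15/433.00 = 74.73 kJ.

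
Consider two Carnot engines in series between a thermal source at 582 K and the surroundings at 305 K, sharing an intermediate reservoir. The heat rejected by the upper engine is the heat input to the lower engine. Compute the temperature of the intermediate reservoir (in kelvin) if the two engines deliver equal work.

For reversible stages Q_m = Q_H·(T_m/T_H). Setting W₁ = Q_H(1 − T_m/T_H) equal to W₂ = Q_m(1 − T_C/T_m) = Q_H·(T_m − T_C)/T_H gives T_H − T_m = T_m − T_C, so T_m = (T_H + T_C)/2 = (582.00 + 305.00)/2 = 443.5 K.

T_m ≈ 443.5 K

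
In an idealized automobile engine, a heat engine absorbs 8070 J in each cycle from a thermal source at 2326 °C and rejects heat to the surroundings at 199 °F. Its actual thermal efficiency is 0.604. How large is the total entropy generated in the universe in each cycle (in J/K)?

T_H = 2326 °C → 2326 + 273.15 = 2599.15 K.
T_C = 199 °F → (199 − 32) × 5/9 = 92.78 °C = 365.93 K.
W = η·Q_H = 0.604 × 8070 = 4874 J, so Q_C = Q_H − W = 3196 J.
The hot reservoir loses entropy Q_H/T_H = 8070/2599.15 = 3.105 J/K; the cold reservoir gains Q_C/T_C = 3196/365.93 = 8.733 J/K.
ΔS_univ = −Q_H/T_H + Q_C/T_C = 5.63 J/K (> 0, since η = 0.604 < η_Carnot = 0.859).

ΔS_univ ≈ 5.63 J/K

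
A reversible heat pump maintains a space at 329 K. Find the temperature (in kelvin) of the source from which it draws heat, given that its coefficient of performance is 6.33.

T_C ≈ 277.0 K

COP_HP = T_H/(T_H − T_C) ⇒ T_C = T_H·(COP_HP − 1)/COP_HP = 329.00 × (6.33 − 1)/6.33 = 277.0 K.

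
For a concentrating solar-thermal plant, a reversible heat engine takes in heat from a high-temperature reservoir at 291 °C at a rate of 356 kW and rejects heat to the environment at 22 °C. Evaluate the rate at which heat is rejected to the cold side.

Q̇_C ≈ 186 kW

T_H = 291 °C → 291 + 273.15 = 564.15 K.
T_C = 22 °C → 22 + 273.15 = 295.15 K.
For a reversible engine, η = 1 − T_C/T_H = 1 − 295.15/564.15 = 0.4768.
For a reversible cycle Q_C/Q_H = T_C/T_H, so Q_C = 356 × 295.15/564.15 = 186 kW.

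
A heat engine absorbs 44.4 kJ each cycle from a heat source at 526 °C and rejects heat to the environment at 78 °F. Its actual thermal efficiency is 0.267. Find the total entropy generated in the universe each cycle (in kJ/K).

ΔS_univ ≈ 0.05340 kJ/K

T_H = 526 °C → 526 + 273.15 = 799.15 K.
T_C = 78 °F → (78 − 32) × 5/9 = 25.56 °C = 298.71 K.
W = η·Q_H = 0.267 × 44.4 = 11.85 kJ, so Q_C = Q_H − W = 32.55 kJ.
The hot reservoir loses entropy Q_H/T_H = 44.4/799.15 = 0.05556 kJ/K; the cold reservoir gains Q_C/T_C = 32.55/298.71 = 0.1090 kJ/K.
ΔS_univ = −Q_H/T_H + Q_C/T_C = 0.05340 kJ/K (> 0, since η = 0.267 < η_Carnot = 0.626).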